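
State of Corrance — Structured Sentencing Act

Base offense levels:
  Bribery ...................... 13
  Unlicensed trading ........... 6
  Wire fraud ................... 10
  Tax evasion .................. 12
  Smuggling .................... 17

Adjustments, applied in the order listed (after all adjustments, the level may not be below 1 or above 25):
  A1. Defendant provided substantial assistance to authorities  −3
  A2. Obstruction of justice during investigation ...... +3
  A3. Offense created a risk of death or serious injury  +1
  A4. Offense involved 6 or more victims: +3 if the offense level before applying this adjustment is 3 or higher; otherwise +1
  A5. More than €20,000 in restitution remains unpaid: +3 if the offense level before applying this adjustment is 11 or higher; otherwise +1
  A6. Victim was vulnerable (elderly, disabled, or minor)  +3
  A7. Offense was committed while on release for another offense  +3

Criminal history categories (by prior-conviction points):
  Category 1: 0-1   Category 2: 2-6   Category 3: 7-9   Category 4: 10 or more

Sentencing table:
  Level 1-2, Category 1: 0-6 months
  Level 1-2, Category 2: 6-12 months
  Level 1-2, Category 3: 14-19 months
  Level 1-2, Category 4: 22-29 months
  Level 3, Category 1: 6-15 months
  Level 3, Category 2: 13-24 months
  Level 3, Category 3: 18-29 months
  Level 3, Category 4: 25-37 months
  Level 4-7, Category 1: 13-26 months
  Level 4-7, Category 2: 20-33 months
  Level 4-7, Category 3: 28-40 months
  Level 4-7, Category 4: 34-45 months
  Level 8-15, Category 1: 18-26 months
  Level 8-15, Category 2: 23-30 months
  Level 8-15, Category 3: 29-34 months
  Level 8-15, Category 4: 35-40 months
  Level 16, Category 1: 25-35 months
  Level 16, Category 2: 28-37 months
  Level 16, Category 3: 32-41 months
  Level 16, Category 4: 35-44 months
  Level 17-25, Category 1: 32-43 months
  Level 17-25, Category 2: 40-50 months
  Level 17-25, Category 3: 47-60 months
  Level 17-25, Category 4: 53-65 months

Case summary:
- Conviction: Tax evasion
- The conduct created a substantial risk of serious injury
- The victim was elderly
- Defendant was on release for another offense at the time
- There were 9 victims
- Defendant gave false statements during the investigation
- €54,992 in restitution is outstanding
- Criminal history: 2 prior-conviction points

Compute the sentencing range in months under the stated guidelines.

Base offense level for tax evasion: 12.
A2 applies: 12 + 3 = 15.
A3 applies: 15 + 1 = 16.
A4 applies (level before this adjustment is 16 ≥ 3, so +3): 16 + 3 = 19.
A5 applies (level before this adjustment is 19 ≥ 11, so +3): 19 + 3 = 22.
A6 applies: 22 + 3 = 25.
A7 applies: 25 + 3 = 28.
Level 28 exceeds the maximum of 25; capped at 25.
Final offense level: 25.
Criminal history: 2 prior points → Category 2 (2-6).
Level 25 falls in the 17-25 band.
Grid: Level 17-25 × Category 2 = 40-50 months.

40-50 months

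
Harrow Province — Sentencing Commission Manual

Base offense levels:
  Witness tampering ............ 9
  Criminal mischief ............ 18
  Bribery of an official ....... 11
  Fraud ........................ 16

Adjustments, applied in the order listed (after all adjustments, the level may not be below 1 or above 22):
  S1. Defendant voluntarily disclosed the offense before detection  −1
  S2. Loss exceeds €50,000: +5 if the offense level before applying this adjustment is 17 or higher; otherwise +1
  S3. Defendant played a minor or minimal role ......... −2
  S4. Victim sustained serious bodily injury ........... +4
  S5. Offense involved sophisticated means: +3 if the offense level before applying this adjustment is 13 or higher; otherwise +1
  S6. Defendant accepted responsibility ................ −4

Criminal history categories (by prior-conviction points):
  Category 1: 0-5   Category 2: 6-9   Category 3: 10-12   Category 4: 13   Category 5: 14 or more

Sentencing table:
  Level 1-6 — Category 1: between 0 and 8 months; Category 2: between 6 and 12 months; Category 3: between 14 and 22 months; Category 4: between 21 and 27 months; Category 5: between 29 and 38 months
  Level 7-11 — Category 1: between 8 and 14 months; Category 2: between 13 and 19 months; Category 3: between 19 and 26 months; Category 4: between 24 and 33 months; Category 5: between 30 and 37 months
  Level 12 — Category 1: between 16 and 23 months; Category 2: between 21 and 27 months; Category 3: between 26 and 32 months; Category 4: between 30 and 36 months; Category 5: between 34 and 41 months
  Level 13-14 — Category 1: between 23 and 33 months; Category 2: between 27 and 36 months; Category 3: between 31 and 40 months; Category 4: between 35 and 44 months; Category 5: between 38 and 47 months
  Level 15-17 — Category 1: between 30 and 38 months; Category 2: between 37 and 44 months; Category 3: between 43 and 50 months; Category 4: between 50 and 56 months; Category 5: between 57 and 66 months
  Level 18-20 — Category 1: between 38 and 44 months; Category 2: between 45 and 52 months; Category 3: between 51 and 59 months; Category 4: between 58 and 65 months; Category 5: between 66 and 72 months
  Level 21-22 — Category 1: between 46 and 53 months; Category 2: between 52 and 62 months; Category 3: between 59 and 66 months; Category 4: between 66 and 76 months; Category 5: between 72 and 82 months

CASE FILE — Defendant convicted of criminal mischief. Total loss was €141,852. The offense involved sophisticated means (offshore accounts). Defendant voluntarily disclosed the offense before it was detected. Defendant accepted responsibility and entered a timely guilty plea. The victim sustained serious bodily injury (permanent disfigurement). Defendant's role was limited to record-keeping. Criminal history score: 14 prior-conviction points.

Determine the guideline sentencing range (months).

72-82 months

Base offense level for criminal mischief: 18.
S1 applies: 18 − 1 = 17.
S2 applies (level before this adjustment is 17 ≥ 17, so +5): 17 + 5 = 22.
S3 applies: 22 − 2 = 20.
S4 applies: 20 + 4 = 24.
S5 applies (level before this adjustment is 24 ≥ 13, so +3): 24 + 3 = 27.
S6 applies: 27 − 4 = 23.
Level 23 exceeds the maximum of 22; capped at 22.
Final offense level: 22.
Criminal history: 14 prior points → Category 5 (14+).
Level 22 falls in the 21-22 band.
Grid: Level 21-22 × Category 5 = 72-82 months.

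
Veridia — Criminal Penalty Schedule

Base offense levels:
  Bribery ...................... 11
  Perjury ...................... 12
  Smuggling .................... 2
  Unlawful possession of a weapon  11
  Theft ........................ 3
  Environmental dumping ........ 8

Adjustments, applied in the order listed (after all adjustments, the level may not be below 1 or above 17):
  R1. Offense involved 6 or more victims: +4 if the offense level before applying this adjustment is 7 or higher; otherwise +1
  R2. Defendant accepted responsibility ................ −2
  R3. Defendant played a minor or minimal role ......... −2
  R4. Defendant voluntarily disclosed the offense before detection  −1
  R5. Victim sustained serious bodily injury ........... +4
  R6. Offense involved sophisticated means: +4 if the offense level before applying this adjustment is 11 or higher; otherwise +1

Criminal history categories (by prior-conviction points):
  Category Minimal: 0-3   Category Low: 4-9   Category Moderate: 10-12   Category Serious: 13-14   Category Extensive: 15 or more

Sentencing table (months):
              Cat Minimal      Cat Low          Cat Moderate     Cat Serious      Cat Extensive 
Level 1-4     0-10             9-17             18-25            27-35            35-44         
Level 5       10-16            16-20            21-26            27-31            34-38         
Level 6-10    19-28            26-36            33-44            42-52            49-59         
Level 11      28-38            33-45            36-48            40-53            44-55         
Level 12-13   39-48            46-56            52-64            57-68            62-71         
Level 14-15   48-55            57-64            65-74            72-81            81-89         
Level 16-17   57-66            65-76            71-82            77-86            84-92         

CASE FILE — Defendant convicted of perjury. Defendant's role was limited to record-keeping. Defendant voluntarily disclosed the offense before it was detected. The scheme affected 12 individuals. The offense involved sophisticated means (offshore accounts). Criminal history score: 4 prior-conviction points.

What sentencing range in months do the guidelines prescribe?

65-76 months

Base offense level for perjury: 12.
R1 applies (level before this adjustment is 12 ≥ 7, so +4): 12 + 4 = 16.
R3 applies: 16 − 2 = 14.
R4 applies: 14 − 1 = 13.
R5 does not apply.
R6 applies (level before this adjustment is 13 ≥ 11, so +4): 13 + 4 = 17.
Final offense level: 17.
Criminal history: 4 prior points → Category Low (4-9).
Level 17 falls in the 16-17 band.
Grid: Level 16-17 × Category Low = 65-76 months.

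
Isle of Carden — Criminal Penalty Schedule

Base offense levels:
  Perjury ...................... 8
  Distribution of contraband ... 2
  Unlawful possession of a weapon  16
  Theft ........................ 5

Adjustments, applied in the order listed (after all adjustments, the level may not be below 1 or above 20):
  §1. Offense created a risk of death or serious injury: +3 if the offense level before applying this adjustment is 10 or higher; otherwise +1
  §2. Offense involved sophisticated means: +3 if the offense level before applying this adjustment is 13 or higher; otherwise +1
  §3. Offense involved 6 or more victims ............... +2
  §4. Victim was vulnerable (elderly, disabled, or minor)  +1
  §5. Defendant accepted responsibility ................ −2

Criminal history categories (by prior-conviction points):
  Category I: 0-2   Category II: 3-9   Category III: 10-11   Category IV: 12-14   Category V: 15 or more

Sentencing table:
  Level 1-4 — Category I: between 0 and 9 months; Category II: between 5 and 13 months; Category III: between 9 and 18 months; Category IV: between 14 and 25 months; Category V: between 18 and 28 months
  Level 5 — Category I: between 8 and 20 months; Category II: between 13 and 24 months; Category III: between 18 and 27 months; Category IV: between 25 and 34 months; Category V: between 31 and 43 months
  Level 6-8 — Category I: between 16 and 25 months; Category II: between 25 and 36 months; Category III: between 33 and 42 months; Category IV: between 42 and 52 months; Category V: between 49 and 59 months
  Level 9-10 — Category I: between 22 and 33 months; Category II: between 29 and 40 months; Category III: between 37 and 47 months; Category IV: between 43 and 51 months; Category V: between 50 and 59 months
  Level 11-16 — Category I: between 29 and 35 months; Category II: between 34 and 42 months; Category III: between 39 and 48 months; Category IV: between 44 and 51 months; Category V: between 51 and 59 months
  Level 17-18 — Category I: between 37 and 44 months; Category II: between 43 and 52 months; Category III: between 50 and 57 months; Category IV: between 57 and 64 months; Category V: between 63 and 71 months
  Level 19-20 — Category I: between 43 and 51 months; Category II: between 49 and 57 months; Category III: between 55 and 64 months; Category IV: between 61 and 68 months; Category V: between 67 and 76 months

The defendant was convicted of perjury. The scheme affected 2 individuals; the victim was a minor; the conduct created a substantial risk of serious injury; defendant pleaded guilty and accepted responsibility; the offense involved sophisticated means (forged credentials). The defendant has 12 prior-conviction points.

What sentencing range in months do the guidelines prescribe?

Base offense level for perjury: 8.
§1 applies (level before this adjustment is 8 < 10, so +1): 8 + 1 = 9.
§2 applies (level before this adjustment is 9 < 13, so +1): 9 + 1 = 10.
§3 does not apply.
§4 applies: 10 + 1 = 11.
§5 applies: 11 − 2 = 9.
Final offense level: 9.
Criminal history: 12 prior points → Category IV (12-14).
Level 9 falls in the 9-10 band.
Grid: Level 9-10 × Category IV = 43-51 months.

43-51 months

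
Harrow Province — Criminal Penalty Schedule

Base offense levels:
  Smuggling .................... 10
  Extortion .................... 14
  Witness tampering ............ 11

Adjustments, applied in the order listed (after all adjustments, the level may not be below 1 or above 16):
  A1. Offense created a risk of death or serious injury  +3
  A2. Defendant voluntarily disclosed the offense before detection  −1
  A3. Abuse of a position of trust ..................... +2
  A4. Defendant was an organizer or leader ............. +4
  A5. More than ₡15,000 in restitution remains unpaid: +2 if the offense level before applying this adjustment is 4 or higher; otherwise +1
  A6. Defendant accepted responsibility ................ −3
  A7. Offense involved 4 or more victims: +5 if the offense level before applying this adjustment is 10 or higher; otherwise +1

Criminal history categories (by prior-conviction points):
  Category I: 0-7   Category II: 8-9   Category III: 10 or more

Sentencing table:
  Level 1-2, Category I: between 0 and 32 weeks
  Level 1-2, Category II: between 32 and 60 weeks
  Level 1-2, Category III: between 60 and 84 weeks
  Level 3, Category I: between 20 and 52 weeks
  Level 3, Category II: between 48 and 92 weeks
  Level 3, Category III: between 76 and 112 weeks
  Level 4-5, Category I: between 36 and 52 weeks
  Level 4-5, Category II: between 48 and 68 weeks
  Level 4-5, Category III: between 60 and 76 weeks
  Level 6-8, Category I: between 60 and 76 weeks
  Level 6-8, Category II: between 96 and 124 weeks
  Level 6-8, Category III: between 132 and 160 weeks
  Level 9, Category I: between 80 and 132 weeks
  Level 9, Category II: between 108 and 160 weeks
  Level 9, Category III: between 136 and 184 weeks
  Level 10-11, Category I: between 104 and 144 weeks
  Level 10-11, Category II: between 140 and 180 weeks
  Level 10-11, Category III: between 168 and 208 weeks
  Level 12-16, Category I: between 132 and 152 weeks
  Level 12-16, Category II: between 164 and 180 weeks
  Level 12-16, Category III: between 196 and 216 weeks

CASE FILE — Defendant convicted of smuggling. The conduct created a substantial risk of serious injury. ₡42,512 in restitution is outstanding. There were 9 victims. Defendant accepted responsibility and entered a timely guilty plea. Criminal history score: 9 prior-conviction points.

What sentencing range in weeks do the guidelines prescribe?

164-180 weeks

Base offense level for smuggling: 10.
A1 applies: 10 + 3 = 13.
A2 does not apply.
A4 does not apply.
A5 applies (level before this adjustment is 13 ≥ 4, so +2): 13 + 2 = 15.
A6 applies: 15 − 3 = 12.
A7 applies (level before this adjustment is 12 ≥ 10, so +5): 12 + 5 = 17.
Level 17 exceeds the maximum of 16; capped at 16.
Final offense level: 16.
Criminal history: 9 prior points → Category II (8-9).
Level 16 falls in the 12-16 band.
Grid: Level 12-16 × Category II = 164-180 weeks.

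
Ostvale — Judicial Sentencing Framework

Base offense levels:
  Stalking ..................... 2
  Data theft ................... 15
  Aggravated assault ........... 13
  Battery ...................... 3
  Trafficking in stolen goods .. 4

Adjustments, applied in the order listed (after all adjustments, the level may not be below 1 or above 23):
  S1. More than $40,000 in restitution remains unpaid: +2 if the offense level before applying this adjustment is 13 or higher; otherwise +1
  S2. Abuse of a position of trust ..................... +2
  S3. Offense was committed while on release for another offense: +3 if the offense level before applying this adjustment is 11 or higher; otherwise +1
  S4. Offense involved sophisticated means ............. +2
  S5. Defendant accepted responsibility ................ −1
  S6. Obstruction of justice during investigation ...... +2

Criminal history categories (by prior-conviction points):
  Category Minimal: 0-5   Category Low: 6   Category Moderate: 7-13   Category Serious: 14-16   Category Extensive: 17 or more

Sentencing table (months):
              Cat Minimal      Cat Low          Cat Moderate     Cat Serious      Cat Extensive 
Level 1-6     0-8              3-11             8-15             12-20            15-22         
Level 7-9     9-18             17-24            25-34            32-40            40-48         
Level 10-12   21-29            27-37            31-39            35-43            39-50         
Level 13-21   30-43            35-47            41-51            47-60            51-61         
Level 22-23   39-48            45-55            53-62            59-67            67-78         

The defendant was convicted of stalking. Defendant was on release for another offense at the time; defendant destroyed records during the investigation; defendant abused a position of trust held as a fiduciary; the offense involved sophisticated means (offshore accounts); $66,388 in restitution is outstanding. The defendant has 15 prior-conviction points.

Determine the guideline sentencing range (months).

35-43 months

Base offense level for stalking: 2.
S1 applies (level before this adjustment is 2 < 13, so +1): 2 + 1 = 3.
S2 applies: 3 + 2 = 5.
S3 applies (level before this adjustment is 5 < 11, so +1): 5 + 1 = 6.
S4 applies: 6 + 2 = 8.
S6 applies: 8 + 2 = 10.
Final offense level: 10.
Criminal history: 15 prior points → Category Serious (14-16).
Level 10 falls in the 10-12 band.
Grid: Level 10-12 × Category Serious = 35-43 months.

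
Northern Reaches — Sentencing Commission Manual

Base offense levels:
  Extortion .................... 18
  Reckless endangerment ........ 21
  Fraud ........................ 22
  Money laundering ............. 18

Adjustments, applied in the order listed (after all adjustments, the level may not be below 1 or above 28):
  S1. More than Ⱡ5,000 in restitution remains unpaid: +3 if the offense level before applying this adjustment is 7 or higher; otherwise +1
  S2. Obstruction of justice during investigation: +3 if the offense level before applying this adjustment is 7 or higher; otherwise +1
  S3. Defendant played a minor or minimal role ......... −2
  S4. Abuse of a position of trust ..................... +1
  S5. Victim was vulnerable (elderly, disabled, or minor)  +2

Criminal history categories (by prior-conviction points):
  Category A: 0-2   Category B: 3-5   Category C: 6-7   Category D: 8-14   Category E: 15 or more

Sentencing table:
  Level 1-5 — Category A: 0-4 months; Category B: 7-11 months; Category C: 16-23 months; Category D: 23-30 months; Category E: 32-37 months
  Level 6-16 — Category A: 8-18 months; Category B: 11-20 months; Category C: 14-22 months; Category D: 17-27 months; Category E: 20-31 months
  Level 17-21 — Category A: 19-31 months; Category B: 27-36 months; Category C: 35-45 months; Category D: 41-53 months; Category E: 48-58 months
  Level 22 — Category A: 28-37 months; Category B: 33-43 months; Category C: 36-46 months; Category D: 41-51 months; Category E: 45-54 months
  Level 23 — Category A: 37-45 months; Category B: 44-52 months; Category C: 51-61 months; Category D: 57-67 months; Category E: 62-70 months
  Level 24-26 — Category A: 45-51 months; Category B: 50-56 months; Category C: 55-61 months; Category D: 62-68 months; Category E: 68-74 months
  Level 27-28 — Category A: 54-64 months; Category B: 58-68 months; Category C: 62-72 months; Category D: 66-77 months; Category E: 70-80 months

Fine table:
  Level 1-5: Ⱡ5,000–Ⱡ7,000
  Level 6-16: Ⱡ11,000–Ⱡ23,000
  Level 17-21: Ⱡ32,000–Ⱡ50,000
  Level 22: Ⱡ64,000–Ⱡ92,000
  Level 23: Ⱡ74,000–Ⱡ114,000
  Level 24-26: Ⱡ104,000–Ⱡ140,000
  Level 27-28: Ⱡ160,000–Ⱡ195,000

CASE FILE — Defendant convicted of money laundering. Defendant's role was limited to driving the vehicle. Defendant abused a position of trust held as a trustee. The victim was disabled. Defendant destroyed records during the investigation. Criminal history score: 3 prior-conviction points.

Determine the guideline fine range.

Base offense level for money laundering: 18.
S1 does not apply.
S2 applies (level before this adjustment is 18 ≥ 7, so +3): 18 + 3 = 21.
S3 applies: 21 − 2 = 19.
S4 applies: 19 + 1 = 20.
S5 applies: 20 + 2 = 22.
Final offense level: 22.
Level 22 falls in the 22 band.
Fine table: Level 22 → Ⱡ64,000–Ⱡ92,000.

Ⱡ64,000–Ⱡ92,000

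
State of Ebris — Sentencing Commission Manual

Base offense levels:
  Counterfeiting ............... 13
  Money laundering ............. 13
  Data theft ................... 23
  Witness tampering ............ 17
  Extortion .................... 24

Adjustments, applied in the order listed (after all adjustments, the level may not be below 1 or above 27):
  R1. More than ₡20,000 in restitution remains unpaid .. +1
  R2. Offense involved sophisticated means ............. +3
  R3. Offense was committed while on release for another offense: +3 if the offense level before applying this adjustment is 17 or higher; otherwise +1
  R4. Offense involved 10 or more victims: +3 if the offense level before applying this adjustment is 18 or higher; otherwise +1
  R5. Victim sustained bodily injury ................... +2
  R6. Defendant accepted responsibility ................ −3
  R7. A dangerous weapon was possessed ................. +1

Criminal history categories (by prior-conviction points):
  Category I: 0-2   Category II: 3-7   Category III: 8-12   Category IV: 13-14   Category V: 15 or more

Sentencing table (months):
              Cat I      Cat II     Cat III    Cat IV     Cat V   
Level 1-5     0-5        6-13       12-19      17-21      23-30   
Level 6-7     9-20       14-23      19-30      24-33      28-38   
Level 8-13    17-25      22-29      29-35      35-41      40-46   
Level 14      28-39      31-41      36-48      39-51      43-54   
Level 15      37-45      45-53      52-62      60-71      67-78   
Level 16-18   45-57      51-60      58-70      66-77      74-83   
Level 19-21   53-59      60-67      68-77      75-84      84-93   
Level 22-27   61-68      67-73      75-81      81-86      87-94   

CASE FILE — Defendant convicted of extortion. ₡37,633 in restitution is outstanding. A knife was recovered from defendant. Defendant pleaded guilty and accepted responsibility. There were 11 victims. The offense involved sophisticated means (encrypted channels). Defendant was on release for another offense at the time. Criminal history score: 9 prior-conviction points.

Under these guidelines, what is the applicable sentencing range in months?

Base offense level for extortion: 24.
R1 applies: 24 + 1 = 25.
R2 applies: 25 + 3 = 28.
R3 applies (level before this adjustment is 28 ≥ 17, so +3): 28 + 3 = 31.
R4 applies (level before this adjustment is 31 ≥ 18, so +3): 31 + 3 = 34.
R6 applies: 34 − 3 = 31.
R7 applies: 31 + 1 = 32.
Level 32 exceeds the maximum of 27; capped at 27.
Final offense level: 27.
Criminal history: 9 prior points → Category III (8-12).
Level 27 falls in the 22-27 band.
Grid: Level 22-27 × Category III = 75-81 months.

75-81 months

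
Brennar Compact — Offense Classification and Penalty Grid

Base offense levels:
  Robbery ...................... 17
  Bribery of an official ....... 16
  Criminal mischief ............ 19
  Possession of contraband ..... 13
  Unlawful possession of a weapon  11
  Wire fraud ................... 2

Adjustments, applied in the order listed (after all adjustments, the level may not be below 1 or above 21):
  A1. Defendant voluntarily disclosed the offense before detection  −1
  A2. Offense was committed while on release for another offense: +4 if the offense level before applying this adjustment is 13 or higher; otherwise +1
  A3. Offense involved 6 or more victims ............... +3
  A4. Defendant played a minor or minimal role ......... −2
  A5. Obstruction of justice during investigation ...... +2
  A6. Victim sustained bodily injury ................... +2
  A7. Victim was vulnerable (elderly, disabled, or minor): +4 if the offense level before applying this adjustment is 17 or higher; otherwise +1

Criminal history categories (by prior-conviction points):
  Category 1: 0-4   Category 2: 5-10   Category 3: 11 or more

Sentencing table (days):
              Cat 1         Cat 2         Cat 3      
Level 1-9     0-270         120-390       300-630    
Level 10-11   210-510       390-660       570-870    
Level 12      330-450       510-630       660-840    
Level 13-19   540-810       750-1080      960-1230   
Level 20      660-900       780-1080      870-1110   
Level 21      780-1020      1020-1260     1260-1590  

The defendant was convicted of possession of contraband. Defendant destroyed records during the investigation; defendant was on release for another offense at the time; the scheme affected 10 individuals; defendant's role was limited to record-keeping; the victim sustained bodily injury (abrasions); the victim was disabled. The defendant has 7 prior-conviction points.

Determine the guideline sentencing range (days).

Base offense level for possession of contraband: 13.
A2 applies (level before this adjustment is 13 ≥ 13, so +4): 13 + 4 = 17.
A3 applies: 17 + 3 = 20.
A4 applies: 20 − 2 = 18.
A5 applies: 18 + 2 = 20.
A6 applies: 20 + 2 = 22.
A7 applies (level before this adjustment is 22 ≥ 17, so +4): 22 + 4 = 26.
Level 26 exceeds the maximum of 21; capped at 21.
Final offense level: 21.
Criminal history: 7 prior points → Category 2 (5-10).
Level 21 falls in the 21 band.
Grid: Level 21 × Category 2 = 1020-1260 days.

1020-1260 days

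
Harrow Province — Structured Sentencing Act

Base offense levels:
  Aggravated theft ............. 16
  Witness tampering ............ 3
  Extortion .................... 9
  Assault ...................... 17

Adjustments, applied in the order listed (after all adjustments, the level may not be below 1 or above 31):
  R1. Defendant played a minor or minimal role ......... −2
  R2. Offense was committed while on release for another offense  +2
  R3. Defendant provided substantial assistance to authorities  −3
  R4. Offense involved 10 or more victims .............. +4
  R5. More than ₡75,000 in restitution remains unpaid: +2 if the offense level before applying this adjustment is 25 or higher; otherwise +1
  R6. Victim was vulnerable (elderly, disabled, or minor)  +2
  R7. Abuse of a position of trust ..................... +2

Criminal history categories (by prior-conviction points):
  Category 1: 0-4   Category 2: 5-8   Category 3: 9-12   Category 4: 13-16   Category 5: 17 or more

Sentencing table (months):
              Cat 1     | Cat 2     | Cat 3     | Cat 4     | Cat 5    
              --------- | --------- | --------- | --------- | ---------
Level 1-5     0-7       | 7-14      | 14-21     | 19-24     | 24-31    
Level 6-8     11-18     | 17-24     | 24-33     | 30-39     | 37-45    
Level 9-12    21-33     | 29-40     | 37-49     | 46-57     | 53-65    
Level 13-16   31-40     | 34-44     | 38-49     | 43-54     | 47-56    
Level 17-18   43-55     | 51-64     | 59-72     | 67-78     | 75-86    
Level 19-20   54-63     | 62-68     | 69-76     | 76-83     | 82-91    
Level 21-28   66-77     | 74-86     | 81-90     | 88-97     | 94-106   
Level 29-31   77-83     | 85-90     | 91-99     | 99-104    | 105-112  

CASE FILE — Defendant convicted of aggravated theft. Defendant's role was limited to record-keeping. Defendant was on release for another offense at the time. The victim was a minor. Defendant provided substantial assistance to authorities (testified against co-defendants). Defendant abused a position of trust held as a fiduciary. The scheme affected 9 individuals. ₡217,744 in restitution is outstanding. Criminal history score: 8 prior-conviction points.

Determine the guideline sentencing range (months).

Base offense level for aggravated theft: 16.
R1 applies: 16 − 2 = 14.
R2 applies: 14 + 2 = 16.
R3 applies: 16 − 3 = 13.
R4 does not apply.
R5 applies (level before this adjustment is 13 < 25, so +1): 13 + 1 = 14.
R6 applies: 14 + 2 = 16.
R7 applies: 16 + 2 = 18.
Final offense level: 18.
Criminal history: 8 prior points → Category 2 (5-8).
Level 18 falls in the 17-18 band.
Grid: Level 17-18 × Category 2 = 51-64 months.

51-64 months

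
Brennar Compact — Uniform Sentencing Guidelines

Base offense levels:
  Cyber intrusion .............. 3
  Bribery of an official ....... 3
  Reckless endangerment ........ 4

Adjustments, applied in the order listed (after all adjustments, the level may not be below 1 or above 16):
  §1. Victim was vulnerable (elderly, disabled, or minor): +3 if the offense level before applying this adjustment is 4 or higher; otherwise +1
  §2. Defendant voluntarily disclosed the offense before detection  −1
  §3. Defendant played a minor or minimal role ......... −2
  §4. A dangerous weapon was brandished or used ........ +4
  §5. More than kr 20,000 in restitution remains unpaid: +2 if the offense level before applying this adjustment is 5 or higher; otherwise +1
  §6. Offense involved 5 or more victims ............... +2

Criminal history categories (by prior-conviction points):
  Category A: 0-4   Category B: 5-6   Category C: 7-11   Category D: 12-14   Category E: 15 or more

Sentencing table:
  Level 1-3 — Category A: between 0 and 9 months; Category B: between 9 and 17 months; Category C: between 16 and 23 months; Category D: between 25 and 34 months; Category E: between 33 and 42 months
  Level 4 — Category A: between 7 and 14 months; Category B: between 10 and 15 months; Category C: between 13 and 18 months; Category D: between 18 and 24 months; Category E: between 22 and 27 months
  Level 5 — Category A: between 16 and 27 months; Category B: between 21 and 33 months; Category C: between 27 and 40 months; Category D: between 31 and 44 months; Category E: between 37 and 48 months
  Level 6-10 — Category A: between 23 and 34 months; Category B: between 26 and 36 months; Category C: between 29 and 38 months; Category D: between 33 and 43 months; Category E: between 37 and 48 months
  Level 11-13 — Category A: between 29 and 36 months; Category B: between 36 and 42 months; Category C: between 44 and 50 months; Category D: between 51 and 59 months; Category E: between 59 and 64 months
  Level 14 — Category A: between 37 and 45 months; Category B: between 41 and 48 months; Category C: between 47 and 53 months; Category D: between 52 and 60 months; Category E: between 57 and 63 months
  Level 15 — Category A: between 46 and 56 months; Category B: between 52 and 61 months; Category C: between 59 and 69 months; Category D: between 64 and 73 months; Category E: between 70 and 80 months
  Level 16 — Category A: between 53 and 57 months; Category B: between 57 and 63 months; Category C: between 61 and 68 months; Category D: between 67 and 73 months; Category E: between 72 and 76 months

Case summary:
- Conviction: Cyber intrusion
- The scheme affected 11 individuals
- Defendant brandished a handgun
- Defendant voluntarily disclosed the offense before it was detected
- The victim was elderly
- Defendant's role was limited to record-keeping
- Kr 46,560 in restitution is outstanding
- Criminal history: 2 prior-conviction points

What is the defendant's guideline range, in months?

23-34 months

Base offense level for cyber intrusion: 3.
§1 applies (level before this adjustment is 3 < 4, so +1): 3 + 1 = 4.
§2 applies: 4 − 1 = 3.
§3 applies: 3 − 2 = 1.
§4 applies: 1 + 4 = 5.
§5 applies (level before this adjustment is 5 ≥ 5, so +2): 5 + 2 = 7.
§6 applies: 7 + 2 = 9.
Final offense level: 9.
Criminal history: 2 prior points → Category A (0-4).
Level 9 falls in the 6-10 band.
Grid: Level 6-10 × Category A = 23-34 months.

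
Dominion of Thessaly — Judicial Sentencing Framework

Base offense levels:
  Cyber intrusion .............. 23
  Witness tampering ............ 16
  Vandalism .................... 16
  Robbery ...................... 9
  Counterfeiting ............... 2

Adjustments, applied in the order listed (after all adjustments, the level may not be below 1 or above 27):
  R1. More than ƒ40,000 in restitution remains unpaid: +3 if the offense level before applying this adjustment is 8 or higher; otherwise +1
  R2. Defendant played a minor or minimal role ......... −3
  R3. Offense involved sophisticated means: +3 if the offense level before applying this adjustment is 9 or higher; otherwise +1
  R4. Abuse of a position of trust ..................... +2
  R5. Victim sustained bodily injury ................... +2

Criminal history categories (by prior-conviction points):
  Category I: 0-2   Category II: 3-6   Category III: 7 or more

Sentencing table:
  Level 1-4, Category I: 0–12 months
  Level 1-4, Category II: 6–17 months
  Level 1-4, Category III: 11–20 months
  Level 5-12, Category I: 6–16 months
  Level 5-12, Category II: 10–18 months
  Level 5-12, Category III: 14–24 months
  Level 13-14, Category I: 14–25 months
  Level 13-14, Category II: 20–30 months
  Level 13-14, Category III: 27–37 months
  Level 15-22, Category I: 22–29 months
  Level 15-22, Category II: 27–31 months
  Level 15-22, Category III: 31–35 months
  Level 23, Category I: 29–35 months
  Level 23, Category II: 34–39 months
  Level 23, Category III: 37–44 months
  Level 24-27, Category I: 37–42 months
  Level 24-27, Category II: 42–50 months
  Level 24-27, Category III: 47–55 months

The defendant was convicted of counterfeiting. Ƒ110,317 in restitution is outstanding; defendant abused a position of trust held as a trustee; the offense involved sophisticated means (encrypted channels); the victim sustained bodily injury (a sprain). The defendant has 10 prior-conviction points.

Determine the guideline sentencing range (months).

Base offense level for counterfeiting: 2.
R1 applies (level before this adjustment is 2 < 8, so +1): 2 + 1 = 3.
R3 applies (level before this adjustment is 3 < 9, so +1): 3 + 1 = 4.
R4 applies: 4 + 2 = 6.
R5 applies: 6 + 2 = 8.
Final offense level: 8.
Criminal history: 10 prior points → Category III (7+).
Level 8 falls in the 5-12 band.
Grid: Level 5-12 × Category III = 14-24 months.

14-24 months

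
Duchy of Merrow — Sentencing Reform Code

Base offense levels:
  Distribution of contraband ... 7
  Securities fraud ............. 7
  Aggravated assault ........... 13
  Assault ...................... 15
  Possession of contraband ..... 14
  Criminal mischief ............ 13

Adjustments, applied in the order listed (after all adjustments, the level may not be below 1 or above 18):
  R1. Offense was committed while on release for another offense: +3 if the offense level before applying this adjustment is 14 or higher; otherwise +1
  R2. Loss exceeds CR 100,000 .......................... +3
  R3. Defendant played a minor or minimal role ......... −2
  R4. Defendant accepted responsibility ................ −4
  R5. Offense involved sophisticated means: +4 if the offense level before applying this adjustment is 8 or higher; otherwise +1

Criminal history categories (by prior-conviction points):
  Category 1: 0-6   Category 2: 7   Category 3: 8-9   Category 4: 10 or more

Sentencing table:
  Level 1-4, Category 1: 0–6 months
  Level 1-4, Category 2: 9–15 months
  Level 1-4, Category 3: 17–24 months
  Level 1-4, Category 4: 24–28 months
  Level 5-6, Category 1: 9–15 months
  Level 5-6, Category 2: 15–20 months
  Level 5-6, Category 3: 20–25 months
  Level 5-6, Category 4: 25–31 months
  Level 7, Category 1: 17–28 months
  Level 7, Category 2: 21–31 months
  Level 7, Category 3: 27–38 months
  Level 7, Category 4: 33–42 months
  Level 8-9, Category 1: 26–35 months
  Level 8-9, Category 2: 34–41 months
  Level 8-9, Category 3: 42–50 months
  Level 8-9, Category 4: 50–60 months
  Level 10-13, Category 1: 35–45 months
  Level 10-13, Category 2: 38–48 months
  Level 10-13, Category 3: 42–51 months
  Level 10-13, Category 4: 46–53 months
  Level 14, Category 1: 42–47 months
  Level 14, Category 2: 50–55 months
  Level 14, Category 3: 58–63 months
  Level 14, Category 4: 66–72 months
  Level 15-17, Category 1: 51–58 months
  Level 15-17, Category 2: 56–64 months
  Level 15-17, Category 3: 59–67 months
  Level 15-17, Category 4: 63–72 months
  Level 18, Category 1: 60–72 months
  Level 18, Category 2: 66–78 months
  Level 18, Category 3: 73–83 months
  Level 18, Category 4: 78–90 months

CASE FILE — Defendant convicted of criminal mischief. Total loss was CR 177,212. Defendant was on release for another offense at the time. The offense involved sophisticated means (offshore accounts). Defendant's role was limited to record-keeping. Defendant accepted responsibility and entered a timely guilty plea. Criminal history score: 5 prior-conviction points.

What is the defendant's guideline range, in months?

Base offense level for criminal mischief: 13.
R1 applies (level before this adjustment is 13 < 14, so +1): 13 + 1 = 14.
R2 applies: 14 + 3 = 17.
R3 applies: 17 − 2 = 15.
R4 applies: 15 − 4 = 11.
R5 applies (level before this adjustment is 11 ≥ 8, so +4): 11 + 4 = 15.
Final offense level: 15.
Criminal history: 5 prior points → Category 1 (0-6).
Level 15 falls in the 15-17 band.
Grid: Level 15-17 × Category 1 = 51-58 months.

51-58 months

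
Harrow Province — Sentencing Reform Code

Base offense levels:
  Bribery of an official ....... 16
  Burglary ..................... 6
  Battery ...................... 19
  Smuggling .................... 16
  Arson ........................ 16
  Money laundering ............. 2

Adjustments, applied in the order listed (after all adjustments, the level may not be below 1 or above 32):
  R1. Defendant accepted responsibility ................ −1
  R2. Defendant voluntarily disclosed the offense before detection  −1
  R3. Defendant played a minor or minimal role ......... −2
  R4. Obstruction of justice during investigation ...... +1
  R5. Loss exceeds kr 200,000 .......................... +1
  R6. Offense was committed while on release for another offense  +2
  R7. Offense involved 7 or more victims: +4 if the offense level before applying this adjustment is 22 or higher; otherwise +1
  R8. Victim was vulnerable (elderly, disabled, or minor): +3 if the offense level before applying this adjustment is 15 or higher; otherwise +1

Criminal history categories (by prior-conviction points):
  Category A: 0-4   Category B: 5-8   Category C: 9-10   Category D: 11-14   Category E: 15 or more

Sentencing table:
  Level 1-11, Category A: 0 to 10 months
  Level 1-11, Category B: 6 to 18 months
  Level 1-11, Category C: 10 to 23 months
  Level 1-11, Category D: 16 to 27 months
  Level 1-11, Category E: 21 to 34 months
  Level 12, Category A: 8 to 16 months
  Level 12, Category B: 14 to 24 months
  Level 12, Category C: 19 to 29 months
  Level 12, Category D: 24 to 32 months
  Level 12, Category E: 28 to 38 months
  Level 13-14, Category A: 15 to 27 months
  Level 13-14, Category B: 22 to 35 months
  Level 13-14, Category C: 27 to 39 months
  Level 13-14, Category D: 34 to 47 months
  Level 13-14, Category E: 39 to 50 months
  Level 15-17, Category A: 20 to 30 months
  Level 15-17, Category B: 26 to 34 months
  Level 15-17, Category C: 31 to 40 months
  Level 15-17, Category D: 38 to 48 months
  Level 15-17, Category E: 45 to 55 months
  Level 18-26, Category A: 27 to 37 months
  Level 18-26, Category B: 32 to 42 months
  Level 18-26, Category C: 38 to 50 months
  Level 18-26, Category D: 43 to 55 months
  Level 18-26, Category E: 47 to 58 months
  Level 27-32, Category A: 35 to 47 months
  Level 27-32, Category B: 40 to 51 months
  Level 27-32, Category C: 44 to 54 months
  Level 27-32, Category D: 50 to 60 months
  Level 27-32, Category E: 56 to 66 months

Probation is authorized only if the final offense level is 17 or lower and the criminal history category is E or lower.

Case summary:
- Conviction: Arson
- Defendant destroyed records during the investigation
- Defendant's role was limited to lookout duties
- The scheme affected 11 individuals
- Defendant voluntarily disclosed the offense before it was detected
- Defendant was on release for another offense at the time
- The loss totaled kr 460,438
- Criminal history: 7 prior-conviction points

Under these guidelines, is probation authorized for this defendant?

No

Base offense level for arson: 16.
R2 applies: 16 − 1 = 15.
R3 applies: 15 − 2 = 13.
R4 applies: 13 + 1 = 14.
R5 applies: 14 + 1 = 15.
R6 applies: 15 + 2 = 17.
R7 applies (level before this adjustment is 17 < 22, so +1): 17 + 1 = 18.
Final offense level: 18.
Criminal history: 7 prior points → Category B (5-8).
Level 18 falls in the 18-26 band.
Grid: Level 18-26 × Category B = 32-42 months.
Probation check: level 18 > 17 and category B ≤ E → not eligible.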